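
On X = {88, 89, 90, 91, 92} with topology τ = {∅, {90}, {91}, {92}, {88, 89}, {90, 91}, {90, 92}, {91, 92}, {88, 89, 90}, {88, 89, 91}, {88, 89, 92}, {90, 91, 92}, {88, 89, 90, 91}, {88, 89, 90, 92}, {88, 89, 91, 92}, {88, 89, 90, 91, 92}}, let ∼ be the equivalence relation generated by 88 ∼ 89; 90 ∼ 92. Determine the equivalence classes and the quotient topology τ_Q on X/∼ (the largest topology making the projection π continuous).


X/∼ = {[88=89], [90=92], [91]}; |τ_Q| = 8.

Equivalence classes: [88=89], [90=92], [91].
Quotient map π: X → X/∼ sends 88 ↦ [88=89], 89 ↦ [88=89], 90 ↦ [90=92], 91 ↦ [91], 92 ↦ [90=92].
For each subset V ⊆ X/∼, compute π^{-1}(V) ⊆ X and check whether π^{-1}(V) ∈ τ. V is open in τ_Q iff π^{-1}(V) ∈ τ.
  V = {}: π^{-1}(V) = ∅ ∈ τ ✓.
  V = {[88=89]}: π^{-1}(V) = {88, 89} ∈ τ ✓.
  V = {[90=92]}: π^{-1}(V) = {90, 92} ∈ τ ✓.
  V = {[88=89], [90=92]}: π^{-1}(V) = {88, 89, 90, 92} ∈ τ ✓.
  V = {[91]}: π^{-1}(V) = {91} ∈ τ ✓.
  V = {[88=89], [91]}: π^{-1}(V) = {88, 89, 91} ∈ τ ✓.
  V = {[90=92], [91]}: π^{-1}(V) = {90, 91, 92} ∈ τ ✓.
  V = {[88=89], [90=92], [91]}: π^{-1}(V) = {88, 89, 90, 91, 92} ∈ τ ✓.
Open sets in the quotient: τ_Q = {{}, {[88=89]}, {[90=92]}, {[88=89], [90=92]}, {[91]}, {[88=89], [91]}, {[90=92], [91]}, {[88=89], [90=92], [91]}} (8 elements).


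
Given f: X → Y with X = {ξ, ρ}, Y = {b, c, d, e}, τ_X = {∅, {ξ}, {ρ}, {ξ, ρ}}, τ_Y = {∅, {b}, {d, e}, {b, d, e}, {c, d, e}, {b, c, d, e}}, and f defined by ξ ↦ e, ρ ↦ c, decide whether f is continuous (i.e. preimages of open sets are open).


f IS continuous.

Compute f^{-1}(U) for each U ∈ τ_Y:
  U = ∅: f^{-1}(U) = ∅ ∈ τ_X ✓.
  U = {b}: f^{-1}(U) = ∅ ∈ τ_X ✓.
  U = {d, e}: f^{-1}(U) = {ξ} ∈ τ_X ✓.
  U = {b, d, e}: f^{-1}(U) = {ξ} ∈ τ_X ✓.
  U = {c, d, e}: f^{-1}(U) = {ξ, ρ} ∈ τ_X ✓.
  U = {b, c, d, e}: f^{-1}(U) = {ξ, ρ} ∈ τ_X ✓.
Every preimage lies in τ_X, so f IS continuous.


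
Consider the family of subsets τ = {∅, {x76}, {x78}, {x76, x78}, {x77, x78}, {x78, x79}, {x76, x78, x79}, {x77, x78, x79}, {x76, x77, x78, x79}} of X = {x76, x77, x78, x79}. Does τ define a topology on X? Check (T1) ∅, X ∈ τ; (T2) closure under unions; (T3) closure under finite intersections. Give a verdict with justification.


τ is NOT a topology on X.

Axiom (T1): ∅ ∈ τ? Yes; X ∈ τ? Yes.
Axiom (T2/T3): check pairwise unions and intersections of members of τ.
Counterexample for (T2): {x76} ∪ {x77, x78} = {x76, x77, x78} ∉ τ. Therefore τ is NOT a topology.


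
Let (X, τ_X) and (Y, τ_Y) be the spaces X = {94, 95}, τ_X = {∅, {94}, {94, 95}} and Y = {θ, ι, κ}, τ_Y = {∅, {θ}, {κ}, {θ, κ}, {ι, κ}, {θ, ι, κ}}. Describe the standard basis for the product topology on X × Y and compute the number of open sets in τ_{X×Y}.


Basis B = {∅ × ∅, {94} × {θ}, {94} × {κ}, {94} × {θ, κ}, {94, 95} × {θ}, {94} × {ι, κ}, {94, 95} × {κ}, {94} × {θ, ι, κ}, {94, 95} × {θ, κ}, {94, 95} × {ι, κ}, {94, 95} × {θ, ι, κ}}; |τ_{X×Y}| = 18.

Enumerate products U × V with U ∈ τ_X, V ∈ τ_Y (deduplicated):
  ∅ × ∅ = {} (∅)
  {94} × {θ} = {(94,θ)}
  {94} × {κ} = {(94,κ)}
  {94} × {θ, κ} = {(94,θ), (94,κ)}
  {94, 95} × {θ} = {(94,θ), (95,θ)}
  {94} × {ι, κ} = {(94,ι), (94,κ)}
  {94, 95} × {κ} = {(94,κ), (95,κ)}
  {94} × {θ, ι, κ} = {(94,θ), (94,ι), (94,κ)}
  {94, 95} × {θ, κ} = {(94,θ), (94,κ), (95,θ), (95,κ)}
  {94, 95} × {ι, κ} = {(94,ι), (94,κ), (95,ι), (95,κ)}
  {94, 95} × {θ, ι, κ} = {(94,θ), (94,ι), (94,κ), (95,θ), (95,ι), (95,κ)}
These 11 distinct sets form the basis B.
Close under arbitrary unions to get τ_{X×Y}; counting gives |τ_{X×Y}| = 18.


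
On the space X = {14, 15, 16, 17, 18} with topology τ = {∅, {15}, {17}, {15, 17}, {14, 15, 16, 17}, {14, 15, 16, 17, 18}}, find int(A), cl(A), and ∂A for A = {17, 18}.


int(A) = {17}, cl(A) = {14, 16, 17, 18}, ∂A = {14, 16, 18}.

Closed sets in (X, τ) are complements of opens:
  closed(X, τ) = {∅, {18}, {14, 16, 18}, {14, 15, 16, 18}, {14, 16, 17, 18}, {14, 15, 16, 17, 18}}.
int(A) = ⋃ {U ∈ τ : U ⊆ A}. Opens contained in A: ∅, {17}.
Taking the union of these: int(A) = {17}.
cl(A) = ⋂ {C closed : A ⊆ C}. Closed sets containing A: {14, 16, 17, 18}, {14, 15, 16, 17, 18}.
Intersecting these: cl(A) = {14, 16, 17, 18}.
∂A = cl(A) ∖ int(A) = {14, 16, 17, 18} ∖ {17} = {14, 16, 18}.


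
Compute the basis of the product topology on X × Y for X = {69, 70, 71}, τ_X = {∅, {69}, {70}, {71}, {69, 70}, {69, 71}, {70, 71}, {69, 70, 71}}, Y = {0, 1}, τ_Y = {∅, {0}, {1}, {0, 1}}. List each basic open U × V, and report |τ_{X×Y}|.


Basis B = {∅ × ∅, {69} × {0}, {69} × {1}, {70} × {0}, {70} × {1}, {71} × {0}, {71} × {1}, {69} × {0, 1}, {69, 70} × {0}, {69, 71} × {0}, {69, 70} × {1}, {69, 71} × {1}, {70} × {0, 1}, {70, 71} × {0}, {70, 71} × {1}, {71} × {0, 1}, {69, 70, 71} × {0}, {69, 70, 71} × {1}, {69, 70} × {0, 1}, {69, 71} × {0, 1}, {70, 71} × {0, 1}, {69, 70, 71} × {0, 1}}; |τ_{X×Y}| = 64.

Enumerate products U × V with U ∈ τ_X, V ∈ τ_Y (deduplicated):
  ∅ × ∅ = {} (∅)
  {69} × {0} = {(69,0)}
  {69} × {1} = {(69,1)}
  {70} × {0} = {(70,0)}
  {70} × {1} = {(70,1)}
  {71} × {0} = {(71,0)}
  {71} × {1} = {(71,1)}
  {69} × {0, 1} = {(69,0), (69,1)}
  {69, 70} × {0} = {(69,0), (70,0)}
  {69, 71} × {0} = {(69,0), (71,0)}
  {69, 70} × {1} = {(69,1), (70,1)}
  {69, 71} × {1} = {(69,1), (71,1)}
  {70} × {0, 1} = {(70,0), (70,1)}
  {70, 71} × {0} = {(70,0), (71,0)}
  {70, 71} × {1} = {(70,1), (71,1)}
  {71} × {0, 1} = {(71,0), (71,1)}
  {69, 70, 71} × {0} = {(69,0), (70,0), (71,0)}
  {69, 70, 71} × {1} = {(69,1), (70,1), (71,1)}
  {69, 70} × {0, 1} = {(69,0), (69,1), (70,0), (70,1)}
  {69, 71} × {0, 1} = {(69,0), (69,1), (71,0), (71,1)}
  {70, 71} × {0, 1} = {(70,0), (70,1), (71,0), (71,1)}
  {69, 70, 71} × {0, 1} = {(69,0), (69,1), (70,0), (70,1), (71,0), (71,1)}
These 22 distinct sets form the basis B.
Close under arbitrary unions to get τ_{X×Y}; counting gives |τ_{X×Y}| = 64.


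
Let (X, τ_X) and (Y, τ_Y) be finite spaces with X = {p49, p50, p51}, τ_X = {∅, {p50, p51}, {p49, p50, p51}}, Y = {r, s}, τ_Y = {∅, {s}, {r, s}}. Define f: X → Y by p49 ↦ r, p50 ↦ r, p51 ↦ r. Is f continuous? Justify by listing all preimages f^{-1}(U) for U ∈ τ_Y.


f IS continuous.

Compute f^{-1}(U) for each U ∈ τ_Y:
  U = ∅: f^{-1}(U) = ∅ ∈ τ_X ✓.
  U = {s}: f^{-1}(U) = ∅ ∈ τ_X ✓.
  U = {r, s}: f^{-1}(U) = {p49, p50, p51} ∈ τ_X ✓.
Every preimage lies in τ_X, so f IS continuous.


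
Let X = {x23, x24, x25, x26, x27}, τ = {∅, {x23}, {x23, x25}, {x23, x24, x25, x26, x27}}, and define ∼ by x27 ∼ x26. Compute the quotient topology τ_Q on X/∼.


X/∼ = {[x23], [x24], [x25], [x26=x27]}; |τ_Q| = 4.

Equivalence classes: [x23], [x24], [x25], [x26=x27].
Quotient map π: X → X/∼ sends x23 ↦ [x23], x24 ↦ [x24], x25 ↦ [x25], x26 ↦ [x26=x27], x27 ↦ [x26=x27].
For each subset V ⊆ X/∼, compute π^{-1}(V) ⊆ X and check whether π^{-1}(V) ∈ τ. V is open in τ_Q iff π^{-1}(V) ∈ τ.
  V = {}: π^{-1}(V) = ∅ ∈ τ ✓.
  V = {[x23]}: π^{-1}(V) = {x23} ∈ τ ✓.
  V = {[x24]}: π^{-1}(V) = {x24} ∉ τ ✗.
  V = {[x23], [x24]}: π^{-1}(V) = {x23, x24} ∉ τ ✗.
  V = {[x25]}: π^{-1}(V) = {x25} ∉ τ ✗.
  V = {[x23], [x25]}: π^{-1}(V) = {x23, x25} ∈ τ ✓.
  V = {[x24], [x25]}: π^{-1}(V) = {x24, x25} ∉ τ ✗.
  V = {[x23], [x24], [x25]}: π^{-1}(V) = {x23, x24, x25} ∉ τ ✗.
  V = {[x26=x27]}: π^{-1}(V) = {x26, x27} ∉ τ ✗.
  V = {[x23], [x26=x27]}: π^{-1}(V) = {x23, x26, x27} ∉ τ ✗.
  V = {[x24], [x26=x27]}: π^{-1}(V) = {x24, x26, x27} ∉ τ ✗.
  V = {[x23], [x24], [x26=x27]}: π^{-1}(V) = {x23, x24, x26, x27} ∉ τ ✗.
  V = {[x25], [x26=x27]}: π^{-1}(V) = {x25, x26, x27} ∉ τ ✗.
  V = {[x23], [x25], [x26=x27]}: π^{-1}(V) = {x23, x25, x26, x27} ∉ τ ✗.
  V = {[x24], [x25], [x26=x27]}: π^{-1}(V) = {x24, x25, x26, x27} ∉ τ ✗.
  V = {[x23], [x24], [x25], [x26=x27]}: π^{-1}(V) = {x23, x24, x25, x26, x27} ∈ τ ✓.
Open sets in the quotient: τ_Q = {{}, {[x23]}, {[x23], [x25]}, {[x23], [x24], [x25], [x26=x27]}} (4 elements).


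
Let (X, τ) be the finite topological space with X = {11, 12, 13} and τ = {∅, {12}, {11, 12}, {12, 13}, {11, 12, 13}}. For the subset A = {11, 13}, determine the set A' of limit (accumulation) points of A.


A' = ∅

For each x ∈ X, list the open sets U ∈ τ with x ∈ U, then check whether U ∩ (A ∖ {x}) ≠ ∅ for every such U.
  x = 11: open {11, 12} ∋ x has {11, 12} ∩ (A ∖ {11}) = ∅, so x is NOT a limit point.
  x = 12: open {12} ∋ x has {12} ∩ (A ∖ {12}) = ∅, so x is NOT a limit point.
  x = 13: open {12, 13} ∋ x has {12, 13} ∩ (A ∖ {13}) = ∅, so x is NOT a limit point.
Collecting: A' = ∅.


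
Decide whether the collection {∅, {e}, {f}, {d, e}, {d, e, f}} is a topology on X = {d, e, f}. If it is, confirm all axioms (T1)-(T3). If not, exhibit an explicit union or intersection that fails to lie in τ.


τ is NOT a topology on X.

Axiom (T1): ∅ ∈ τ? Yes; X ∈ τ? Yes.
Axiom (T2/T3): check pairwise unions and intersections of members of τ.
Counterexample for (T2): {e} ∪ {f} = {e, f} ∉ τ. Therefore τ is NOT a topology.


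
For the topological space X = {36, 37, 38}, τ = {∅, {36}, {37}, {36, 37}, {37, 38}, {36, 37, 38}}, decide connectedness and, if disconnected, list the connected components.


(X, τ) is disconnected; components = [{36}, {37, 38}].

Find clopen sets (U ∈ τ with X ∖ U ∈ τ):
  U = ∅, X ∖ U = {36, 37, 38} — both open, so U is clopen.
  U = {36}, X ∖ U = {37, 38} — both open, so U is clopen.
  U = {37, 38}, X ∖ U = {36} — both open, so U is clopen.
  U = {36, 37, 38}, X ∖ U = ∅ — both open, so U is clopen.
Nontrivial clopen(s) exist: e.g. {37, 38}. So (X, τ) is disconnected.
Compute connected components by grouping points that agree on all clopens:
  component: {36}
  component: {37, 38}


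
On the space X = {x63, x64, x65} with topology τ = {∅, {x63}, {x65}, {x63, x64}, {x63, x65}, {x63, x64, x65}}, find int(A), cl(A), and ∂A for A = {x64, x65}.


int(A) = {x65}, cl(A) = {x64, x65}, ∂A = {x64}.

Closed sets in (X, τ) are complements of opens:
  closed(X, τ) = {∅, {x64}, {x65}, {x63, x64}, {x64, x65}, {x63, x64, x65}}.
int(A) = ⋃ {U ∈ τ : U ⊆ A}. Opens contained in A: ∅, {x65}.
Taking the union of these: int(A) = {x65}.
cl(A) = ⋂ {C closed : A ⊆ C}. Closed sets containing A: {x64, x65}, {x63, x64, x65}.
Intersecting these: cl(A) = {x64, x65}.
∂A = cl(A) ∖ int(A) = {x64, x65} ∖ {x65} = {x64}.


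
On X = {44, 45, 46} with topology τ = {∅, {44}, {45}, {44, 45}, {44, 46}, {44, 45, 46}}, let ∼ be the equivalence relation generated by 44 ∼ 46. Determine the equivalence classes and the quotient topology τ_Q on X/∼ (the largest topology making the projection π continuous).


X/∼ = {[44=46], [45]}; |τ_Q| = 4.

Equivalence classes: [44=46], [45].
Quotient map π: X → X/∼ sends 44 ↦ [44=46], 45 ↦ [45], 46 ↦ [44=46].
For each subset V ⊆ X/∼, compute π^{-1}(V) ⊆ X and check whether π^{-1}(V) ∈ τ. V is open in τ_Q iff π^{-1}(V) ∈ τ.
  V = {}: π^{-1}(V) = ∅ ∈ τ ✓.
  V = {[44=46]}: π^{-1}(V) = {44, 46} ∈ τ ✓.
  V = {[45]}: π^{-1}(V) = {45} ∈ τ ✓.
  V = {[44=46], [45]}: π^{-1}(V) = {44, 45, 46} ∈ τ ✓.
Open sets in the quotient: τ_Q = {{}, {[44=46]}, {[45]}, {[44=46], [45]}} (4 elements).


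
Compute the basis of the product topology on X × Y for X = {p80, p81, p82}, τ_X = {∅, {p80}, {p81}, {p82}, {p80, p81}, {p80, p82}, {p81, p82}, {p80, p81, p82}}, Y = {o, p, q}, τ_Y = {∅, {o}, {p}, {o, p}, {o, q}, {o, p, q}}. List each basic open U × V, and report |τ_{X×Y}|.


Basis B = {∅ × ∅, {p80} × {o}, {p80} × {p}, {p81} × {o}, {p81} × {p}, {p82} × {o}, {p82} × {p}, {p80} × {o, p}, {p80} × {o, q}, {p80, p81} × {o}, {p80, p82} × {o}, {p80, p81} × {p}, {p80, p82} × {p}, {p81} × {o, p}, {p81} × {o, q}, {p81, p82} × {o}, {p81, p82} × {p}, {p82} × {o, p}, {p82} × {o, q}, {p80} × {o, p, q}, {p80, p81, p82} × {o}, {p80, p81, p82} × {p}, {p81} × {o, p, q}, {p82} × {o, p, q}, {p80, p81} × {o, p}, {p80, p82} × {o, p}, {p80, p81} × {o, q}, {p80, p82} × {o, q}, {p81, p82} × {o, p}, {p81, p82} × {o, q}, {p80, p81} × {o, p, q}, {p80, p82} × {o, p, q}, {p80, p81, p82} × {o, p}, {p80, p81, p82} × {o, q}, {p81, p82} × {o, p, q}, {p80, p81, p82} × {o, p, q}}; |τ_{X×Y}| = 216.

Enumerate products U × V with U ∈ τ_X, V ∈ τ_Y (deduplicated):
  ∅ × ∅ = {} (∅)
  {p80} × {o} = {(p80,o)}
  {p80} × {p} = {(p80,p)}
  {p81} × {o} = {(p81,o)}
  {p81} × {p} = {(p81,p)}
  {p82} × {o} = {(p82,o)}
  {p82} × {p} = {(p82,p)}
  {p80} × {o, p} = {(p80,o), (p80,p)}
  {p80} × {o, q} = {(p80,o), (p80,q)}
  {p80, p81} × {o} = {(p80,o), (p81,o)}
  {p80, p82} × {o} = {(p80,o), (p82,o)}
  {p80, p81} × {p} = {(p80,p), (p81,p)}
  {p80, p82} × {p} = {(p80,p), (p82,p)}
  {p81} × {o, p} = {(p81,o), (p81,p)}
  {p81} × {o, q} = {(p81,o), (p81,q)}
  {p81, p82} × {o} = {(p81,o), (p82,o)}
  {p81, p82} × {p} = {(p81,p), (p82,p)}
  {p82} × {o, p} = {(p82,o), (p82,p)}
  {p82} × {o, q} = {(p82,o), (p82,q)}
  {p80} × {o, p, q} = {(p80,o), (p80,p), (p80,q)}
  {p80, p81, p82} × {o} = {(p80,o), (p81,o), (p82,o)}
  {p80, p81, p82} × {p} = {(p80,p), (p81,p), (p82,p)}
  {p81} × {o, p, q} = {(p81,o), (p81,p), (p81,q)}
  {p82} × {o, p, q} = {(p82,o), (p82,p), (p82,q)}
  {p80, p81} × {o, p} = {(p80,o), (p80,p), (p81,o), (p81,p)}
  {p80, p82} × {o, p} = {(p80,o), (p80,p), (p82,o), (p82,p)}
  {p80, p81} × {o, q} = {(p80,o), (p80,q), (p81,o), (p81,q)}
  {p80, p82} × {o, q} = {(p80,o), (p80,q), (p82,o), (p82,q)}
  {p81, p82} × {o, p} = {(p81,o), (p81,p), (p82,o), (p82,p)}
  {p81, p82} × {o, q} = {(p81,o), (p81,q), (p82,o), (p82,q)}
  {p80, p81} × {o, p, q} = {(p80,o), (p80,p), (p80,q), (p81,o), (p81,p), (p81,q)}
  {p80, p82} × {o, p, q} = {(p80,o), (p80,p), (p80,q), (p82,o), (p82,p), (p82,q)}
  {p80, p81, p82} × {o, p} = {(p80,o), (p80,p), (p81,o), (p81,p), (p82,o), (p82,p)}
  {p80, p81, p82} × {o, q} = {(p80,o), (p80,q), (p81,o), (p81,q), (p82,o), (p82,q)}
  {p81, p82} × {o, p, q} = {(p81,o), (p81,p), (p81,q), (p82,o), (p82,p), (p82,q)}
  {p80, p81, p82} × {o, p, q} = {(p80,o), (p80,p), (p80,q), (p81,o), (p81,p), (p81,q), (p82,o), (p82,p), (p82,q)}
These 36 distinct sets form the basis B.
Close under arbitrary unions to get τ_{X×Y}; counting gives |τ_{X×Y}| = 216.


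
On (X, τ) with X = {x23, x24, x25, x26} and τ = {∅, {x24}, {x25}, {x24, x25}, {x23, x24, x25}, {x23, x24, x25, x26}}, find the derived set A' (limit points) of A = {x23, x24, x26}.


A' = {x23, x26}

For each x ∈ X, list the open sets U ∈ τ with x ∈ U, then check whether U ∩ (A ∖ {x}) ≠ ∅ for every such U.
  x = x23: opens ∋ x are {x23, x24, x25}, {x23, x24, x25, x26}; each meets A ∖ {x23}, so x IS a limit point.
  x = x24: open {x24} ∋ x has {x24} ∩ (A ∖ {x24}) = ∅, so x is NOT a limit point.
  x = x25: open {x25} ∋ x has {x25} ∩ (A ∖ {x25}) = ∅, so x is NOT a limit point.
  x = x26: opens ∋ x are {x23, x24, x25, x26}; each meets A ∖ {x26}, so x IS a limit point.
Collecting: A' = {x23, x26}.


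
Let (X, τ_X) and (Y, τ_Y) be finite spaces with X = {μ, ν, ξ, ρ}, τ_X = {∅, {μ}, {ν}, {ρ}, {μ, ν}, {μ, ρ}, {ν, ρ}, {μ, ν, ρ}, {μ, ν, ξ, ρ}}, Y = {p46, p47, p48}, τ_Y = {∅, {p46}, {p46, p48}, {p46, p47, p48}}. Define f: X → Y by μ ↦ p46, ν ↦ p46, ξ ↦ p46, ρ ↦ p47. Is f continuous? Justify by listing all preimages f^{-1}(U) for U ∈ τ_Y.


f is NOT continuous.

Compute f^{-1}(U) for each U ∈ τ_Y:
  U = ∅: f^{-1}(U) = ∅ ∈ τ_X ✓.
  U = {p46}: f^{-1}(U) = {μ, ν, ξ} ∉ τ_X ✗.
  U = {p46, p48}: f^{-1}(U) = {μ, ν, ξ} ∉ τ_X ✗.
  U = {p46, p47, p48}: f^{-1}(U) = {μ, ν, ξ, ρ} ∈ τ_X ✓.
Found U = {p46} with f^{-1}(U) = {μ, ν, ξ} not in τ_X. Therefore f is NOT continuous.


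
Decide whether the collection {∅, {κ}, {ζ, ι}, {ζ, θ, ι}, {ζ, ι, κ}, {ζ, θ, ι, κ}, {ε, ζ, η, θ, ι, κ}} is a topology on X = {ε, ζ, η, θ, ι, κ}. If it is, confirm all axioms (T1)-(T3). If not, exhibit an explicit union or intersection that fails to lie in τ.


τ IS a topology on X.

Axiom (T1): ∅ ∈ τ? Yes; X ∈ τ? Yes.
Axiom (T2/T3): check pairwise unions and intersections of members of τ.
All pairwise intersections and unions checked — each lies in τ. Therefore τ satisfies (T1), (T2), (T3): it IS a topology on X.


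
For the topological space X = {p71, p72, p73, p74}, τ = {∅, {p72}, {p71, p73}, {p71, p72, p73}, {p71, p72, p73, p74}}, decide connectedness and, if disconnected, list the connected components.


(X, τ) is connected.

Find clopen sets (U ∈ τ with X ∖ U ∈ τ):
  U = ∅, X ∖ U = {p71, p72, p73, p74} — both open, so U is clopen.
  U = {p71, p72, p73, p74}, X ∖ U = ∅ — both open, so U is clopen.
Only trivial clopens (∅ and X) exist, so (X, τ) is connected.
Compute connected components by grouping points that agree on all clopens:
  component: {p71, p72, p73, p74}


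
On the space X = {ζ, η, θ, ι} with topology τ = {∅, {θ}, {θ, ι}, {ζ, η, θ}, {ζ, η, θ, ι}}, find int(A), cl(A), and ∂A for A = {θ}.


int(A) = {θ}, cl(A) = {ζ, η, θ, ι}, ∂A = {ζ, η, ι}.

Closed sets in (X, τ) are complements of opens:
  closed(X, τ) = {∅, {ι}, {ζ, η}, {ζ, η, ι}, {ζ, η, θ, ι}}.
int(A) = ⋃ {U ∈ τ : U ⊆ A}. Opens contained in A: ∅, {θ}.
Taking the union of these: int(A) = {θ}.
cl(A) = ⋂ {C closed : A ⊆ C}. Closed sets containing A: {ζ, η, θ, ι}.
Intersecting these: cl(A) = {ζ, η, θ, ι}.
∂A = cl(A) ∖ int(A) = {ζ, η, θ, ι} ∖ {θ} = {ζ, η, ι}.


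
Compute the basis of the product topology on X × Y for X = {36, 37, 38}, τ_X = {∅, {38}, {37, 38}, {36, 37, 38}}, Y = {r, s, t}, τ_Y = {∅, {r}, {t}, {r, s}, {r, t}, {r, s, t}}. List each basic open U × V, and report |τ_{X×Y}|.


Basis B = {∅ × ∅, {38} × {r}, {38} × {t}, {37, 38} × {r}, {37, 38} × {t}, {38} × {r, s}, {38} × {r, t}, {36, 37, 38} × {r}, {36, 37, 38} × {t}, {38} × {r, s, t}, {37, 38} × {r, s}, {37, 38} × {r, t}, {36, 37, 38} × {r, s}, {36, 37, 38} × {r, t}, {37, 38} × {r, s, t}, {36, 37, 38} × {r, s, t}}; |τ_{X×Y}| = 40.

Enumerate products U × V with U ∈ τ_X, V ∈ τ_Y (deduplicated):
  ∅ × ∅ = {} (∅)
  {38} × {r} = {(38,r)}
  {38} × {t} = {(38,t)}
  {37, 38} × {r} = {(37,r), (38,r)}
  {37, 38} × {t} = {(37,t), (38,t)}
  {38} × {r, s} = {(38,r), (38,s)}
  {38} × {r, t} = {(38,r), (38,t)}
  {36, 37, 38} × {r} = {(36,r), (37,r), (38,r)}
  {36, 37, 38} × {t} = {(36,t), (37,t), (38,t)}
  {38} × {r, s, t} = {(38,r), (38,s), (38,t)}
  {37, 38} × {r, s} = {(37,r), (37,s), (38,r), (38,s)}
  {37, 38} × {r, t} = {(37,r), (37,t), (38,r), (38,t)}
  {36, 37, 38} × {r, s} = {(36,r), (36,s), (37,r), (37,s), (38,r), (38,s)}
  {36, 37, 38} × {r, t} = {(36,r), (36,t), (37,r), (37,t), (38,r), (38,t)}
  {37, 38} × {r, s, t} = {(37,r), (37,s), (37,t), (38,r), (38,s), (38,t)}
  {36, 37, 38} × {r, s, t} = {(36,r), (36,s), (36,t), (37,r), (37,s), (37,t), (38,r), (38,s), (38,t)}
These 16 distinct sets form the basis B.
Close under arbitrary unions to get τ_{X×Y}; counting gives |τ_{X×Y}| = 40.


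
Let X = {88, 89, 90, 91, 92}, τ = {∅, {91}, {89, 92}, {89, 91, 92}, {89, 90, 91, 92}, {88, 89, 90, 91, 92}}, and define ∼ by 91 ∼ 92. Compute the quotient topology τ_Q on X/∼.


X/∼ = {[88], [89], [90], [91=92]}; |τ_Q| = 4.

Equivalence classes: [88], [89], [90], [91=92].
Quotient map π: X → X/∼ sends 88 ↦ [88], 89 ↦ [89], 90 ↦ [90], 91 ↦ [91=92], 92 ↦ [91=92].
For each subset V ⊆ X/∼, compute π^{-1}(V) ⊆ X and check whether π^{-1}(V) ∈ τ. V is open in τ_Q iff π^{-1}(V) ∈ τ.
  V = {}: π^{-1}(V) = ∅ ∈ τ ✓.
  V = {[88]}: π^{-1}(V) = {88} ∉ τ ✗.
  V = {[89]}: π^{-1}(V) = {89} ∉ τ ✗.
  V = {[88], [89]}: π^{-1}(V) = {88, 89} ∉ τ ✗.
  V = {[90]}: π^{-1}(V) = {90} ∉ τ ✗.
  V = {[88], [90]}: π^{-1}(V) = {88, 90} ∉ τ ✗.
  V = {[89], [90]}: π^{-1}(V) = {89, 90} ∉ τ ✗.
  V = {[88], [89], [90]}: π^{-1}(V) = {88, 89, 90} ∉ τ ✗.
  V = {[91=92]}: π^{-1}(V) = {91, 92} ∉ τ ✗.
  V = {[88], [91=92]}: π^{-1}(V) = {88, 91, 92} ∉ τ ✗.
  V = {[89], [91=92]}: π^{-1}(V) = {89, 91, 92} ∈ τ ✓.
  V = {[88], [89], [91=92]}: π^{-1}(V) = {88, 89, 91, 92} ∉ τ ✗.
  V = {[90], [91=92]}: π^{-1}(V) = {90, 91, 92} ∉ τ ✗.
  V = {[88], [90], [91=92]}: π^{-1}(V) = {88, 90, 91, 92} ∉ τ ✗.
  V = {[89], [90], [91=92]}: π^{-1}(V) = {89, 90, 91, 92} ∈ τ ✓.
  V = {[88], [89], [90], [91=92]}: π^{-1}(V) = {88, 89, 90, 91, 92} ∈ τ ✓.
Open sets in the quotient: τ_Q = {{}, {[89], [91=92]}, {[89], [90], [91=92]}, {[88], [89], [90], [91=92]}} (4 elements).


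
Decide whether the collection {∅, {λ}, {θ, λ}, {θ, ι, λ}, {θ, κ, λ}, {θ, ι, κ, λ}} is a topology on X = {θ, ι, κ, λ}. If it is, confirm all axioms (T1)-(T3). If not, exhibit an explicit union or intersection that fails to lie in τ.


τ IS a topology on X.

Axiom (T1): ∅ ∈ τ? Yes; X ∈ τ? Yes.
Axiom (T2/T3): check pairwise unions and intersections of members of τ.
All pairwise intersections and unions checked — each lies in τ. Therefore τ satisfies (T1), (T2), (T3): it IS a topology on X.


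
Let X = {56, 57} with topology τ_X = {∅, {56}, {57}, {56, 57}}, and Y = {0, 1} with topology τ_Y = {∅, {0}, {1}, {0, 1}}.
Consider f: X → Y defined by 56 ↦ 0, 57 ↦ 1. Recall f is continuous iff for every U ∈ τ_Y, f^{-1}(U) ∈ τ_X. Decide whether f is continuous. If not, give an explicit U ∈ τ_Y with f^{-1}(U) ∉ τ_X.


f IS continuous.

Compute f^{-1}(U) for each U ∈ τ_Y:
  U = ∅: f^{-1}(U) = ∅ ∈ τ_X ✓.
  U = {0}: f^{-1}(U) = {56} ∈ τ_X ✓.
  U = {1}: f^{-1}(U) = {57} ∈ τ_X ✓.
  U = {0, 1}: f^{-1}(U) = {56, 57} ∈ τ_X ✓.
Every preimage lies in τ_X, so f IS continuous.


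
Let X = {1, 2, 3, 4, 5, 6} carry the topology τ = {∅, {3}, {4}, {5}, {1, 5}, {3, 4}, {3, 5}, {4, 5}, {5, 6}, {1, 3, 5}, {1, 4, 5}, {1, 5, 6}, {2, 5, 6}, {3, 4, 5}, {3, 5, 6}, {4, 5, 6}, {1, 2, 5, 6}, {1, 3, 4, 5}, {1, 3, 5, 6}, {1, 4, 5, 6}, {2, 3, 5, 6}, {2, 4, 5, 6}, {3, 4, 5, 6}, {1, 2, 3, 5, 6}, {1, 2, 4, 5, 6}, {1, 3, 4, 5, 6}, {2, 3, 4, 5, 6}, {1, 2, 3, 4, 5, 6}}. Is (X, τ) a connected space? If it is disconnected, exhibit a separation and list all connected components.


(X, τ) is disconnected; components = [{3}, {4}, {1, 2, 5, 6}].

Find clopen sets (U ∈ τ with X ∖ U ∈ τ):
  U = ∅, X ∖ U = {1, 2, 3, 4, 5, 6} — both open, so U is clopen.
  U = {3}, X ∖ U = {1, 2, 4, 5, 6} — both open, so U is clopen.
  U = {4}, X ∖ U = {1, 2, 3, 5, 6} — both open, so U is clopen.
  U = {3, 4}, X ∖ U = {1, 2, 5, 6} — both open, so U is clopen.
  U = {1, 2, 5, 6}, X ∖ U = {3, 4} — both open, so U is clopen.
  U = {1, 2, 3, 5, 6}, X ∖ U = {4} — both open, so U is clopen.
  U = {1, 2, 4, 5, 6}, X ∖ U = {3} — both open, so U is clopen.
  U = {1, 2, 3, 4, 5, 6}, X ∖ U = ∅ — both open, so U is clopen.
Nontrivial clopen(s) exist: e.g. {3, 4}. So (X, τ) is disconnected.
Compute connected components by grouping points that agree on all clopens:
  component: {3}
  component: {4}
  component: {1, 2, 5, 6}


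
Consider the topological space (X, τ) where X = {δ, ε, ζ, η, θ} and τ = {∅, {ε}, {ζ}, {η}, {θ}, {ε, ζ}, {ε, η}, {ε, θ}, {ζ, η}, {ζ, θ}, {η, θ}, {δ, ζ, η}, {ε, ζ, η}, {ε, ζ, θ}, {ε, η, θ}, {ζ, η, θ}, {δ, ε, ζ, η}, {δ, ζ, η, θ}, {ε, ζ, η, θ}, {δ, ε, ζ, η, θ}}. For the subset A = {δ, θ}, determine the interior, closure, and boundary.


int(A) = {θ}, cl(A) = {δ, θ}, ∂A = {δ}.

Closed sets in (X, τ) are complements of opens:
  closed(X, τ) = {∅, {δ}, {ε}, {θ}, {δ, ε}, {δ, ζ}, {δ, η}, {δ, θ}, {ε, θ}, {δ, ε, ζ}, {δ, ε, η}, {δ, ε, θ}, {δ, ζ, η}, {δ, ζ, θ}, {δ, η, θ}, {δ, ε, ζ, η}, {δ, ε, ζ, θ}, {δ, ε, η, θ}, {δ, ζ, η, θ}, {δ, ε, ζ, η, θ}}.
int(A) = ⋃ {U ∈ τ : U ⊆ A}. Opens contained in A: ∅, {θ}.
Taking the union of these: int(A) = {θ}.
cl(A) = ⋂ {C closed : A ⊆ C}. Closed sets containing A: {δ, θ}, {δ, ε, θ}, {δ, ζ, θ}, {δ, η, θ}, {δ, ε, ζ, θ}, {δ, ε, η, θ}, {δ, ζ, η, θ}, {δ, ε, ζ, η, θ}.
Intersecting these: cl(A) = {δ, θ}.
∂A = cl(A) ∖ int(A) = {δ, θ} ∖ {θ} = {δ}.


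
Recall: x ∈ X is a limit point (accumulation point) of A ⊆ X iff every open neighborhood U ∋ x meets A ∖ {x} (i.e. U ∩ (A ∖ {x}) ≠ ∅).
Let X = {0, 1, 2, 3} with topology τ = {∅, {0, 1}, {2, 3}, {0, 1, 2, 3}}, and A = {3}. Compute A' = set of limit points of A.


A' = {2}

For each x ∈ X, list the open sets U ∈ τ with x ∈ U, then check whether U ∩ (A ∖ {x}) ≠ ∅ for every such U.
  x = 0: open {0, 1} ∋ x has {0, 1} ∩ (A ∖ {0}) = ∅, so x is NOT a limit point.
  x = 1: open {0, 1} ∋ x has {0, 1} ∩ (A ∖ {1}) = ∅, so x is NOT a limit point.
  x = 2: opens ∋ x are {2, 3}, {0, 1, 2, 3}; each meets A ∖ {2}, so x IS a limit point.
  x = 3: open {2, 3} ∋ x has {2, 3} ∩ (A ∖ {3}) = ∅, so x is NOT a limit point.
Collecting: A' = {2}.


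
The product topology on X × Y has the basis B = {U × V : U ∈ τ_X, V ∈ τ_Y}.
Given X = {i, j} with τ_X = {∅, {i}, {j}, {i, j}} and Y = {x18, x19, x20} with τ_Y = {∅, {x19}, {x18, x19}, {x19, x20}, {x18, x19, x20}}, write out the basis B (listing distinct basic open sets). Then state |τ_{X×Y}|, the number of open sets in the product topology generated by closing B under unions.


Basis B = {∅ × ∅, {i} × {x19}, {j} × {x19}, {i} × {x18, x19}, {i} × {x19, x20}, {i, j} × {x19}, {j} × {x18, x19}, {j} × {x19, x20}, {i} × {x18, x19, x20}, {j} × {x18, x19, x20}, {i, j} × {x18, x19}, {i, j} × {x19, x20}, {i, j} × {x18, x19, x20}}; |τ_{X×Y}| = 25.

Enumerate products U × V with U ∈ τ_X, V ∈ τ_Y (deduplicated):
  ∅ × ∅ = {} (∅)
  {i} × {x19} = {(i,x19)}
  {j} × {x19} = {(j,x19)}
  {i} × {x18, x19} = {(i,x18), (i,x19)}
  {i} × {x19, x20} = {(i,x19), (i,x20)}
  {i, j} × {x19} = {(i,x19), (j,x19)}
  {j} × {x18, x19} = {(j,x18), (j,x19)}
  {j} × {x19, x20} = {(j,x19), (j,x20)}
  {i} × {x18, x19, x20} = {(i,x18), (i,x19), (i,x20)}
  {j} × {x18, x19, x20} = {(j,x18), (j,x19), (j,x20)}
  {i, j} × {x18, x19} = {(i,x18), (i,x19), (j,x18), (j,x19)}
  {i, j} × {x19, x20} = {(i,x19), (i,x20), (j,x19), (j,x20)}
  {i, j} × {x18, x19, x20} = {(i,x18), (i,x19), (i,x20), (j,x18), (j,x19), (j,x20)}
These 13 distinct sets form the basis B.
Close under arbitrary unions to get τ_{X×Y}; counting gives |τ_{X×Y}| = 25.


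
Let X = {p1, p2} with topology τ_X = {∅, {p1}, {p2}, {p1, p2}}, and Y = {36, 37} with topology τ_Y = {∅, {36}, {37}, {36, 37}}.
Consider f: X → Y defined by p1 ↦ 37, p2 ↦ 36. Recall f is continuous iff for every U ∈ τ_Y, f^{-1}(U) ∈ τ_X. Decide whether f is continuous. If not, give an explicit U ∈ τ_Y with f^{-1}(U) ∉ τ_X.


f IS continuous.

Compute f^{-1}(U) for each U ∈ τ_Y:
  U = ∅: f^{-1}(U) = ∅ ∈ τ_X ✓.
  U = {36}: f^{-1}(U) = {p2} ∈ τ_X ✓.
  U = {37}: f^{-1}(U) = {p1} ∈ τ_X ✓.
  U = {36, 37}: f^{-1}(U) = {p1, p2} ∈ τ_X ✓.
Every preimage lies in τ_X, so f IS continuous.


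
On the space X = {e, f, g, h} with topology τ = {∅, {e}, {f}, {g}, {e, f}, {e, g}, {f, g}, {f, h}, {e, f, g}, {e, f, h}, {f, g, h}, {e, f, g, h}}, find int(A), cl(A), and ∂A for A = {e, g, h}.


int(A) = {e, g}, cl(A) = {e, g, h}, ∂A = {h}.

Closed sets in (X, τ) are complements of opens:
  closed(X, τ) = {∅, {e}, {g}, {h}, {e, g}, {e, h}, {f, h}, {g, h}, {e, f, h}, {e, g, h}, {f, g, h}, {e, f, g, h}}.
int(A) = ⋃ {U ∈ τ : U ⊆ A}. Opens contained in A: ∅, {e}, {g}, {e, g}.
Taking the union of these: int(A) = {e, g}.
cl(A) = ⋂ {C closed : A ⊆ C}. Closed sets containing A: {e, g, h}, {e, f, g, h}.
Intersecting these: cl(A) = {e, g, h}.
∂A = cl(A) ∖ int(A) = {e, g, h} ∖ {e, g} = {h}.


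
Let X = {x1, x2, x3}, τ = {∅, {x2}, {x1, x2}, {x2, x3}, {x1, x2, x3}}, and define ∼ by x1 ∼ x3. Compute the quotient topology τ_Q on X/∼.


X/∼ = {[x1=x3], [x2]}; |τ_Q| = 3.

Equivalence classes: [x1=x3], [x2].
Quotient map π: X → X/∼ sends x1 ↦ [x1=x3], x2 ↦ [x2], x3 ↦ [x1=x3].
For each subset V ⊆ X/∼, compute π^{-1}(V) ⊆ X and check whether π^{-1}(V) ∈ τ. V is open in τ_Q iff π^{-1}(V) ∈ τ.
  V = {}: π^{-1}(V) = ∅ ∈ τ ✓.
  V = {[x1=x3]}: π^{-1}(V) = {x1, x3} ∉ τ ✗.
  V = {[x2]}: π^{-1}(V) = {x2} ∈ τ ✓.
  V = {[x1=x3], [x2]}: π^{-1}(V) = {x1, x2, x3} ∈ τ ✓.
Open sets in the quotient: τ_Q = {{}, {[x2]}, {[x1=x3], [x2]}} (3 elements).


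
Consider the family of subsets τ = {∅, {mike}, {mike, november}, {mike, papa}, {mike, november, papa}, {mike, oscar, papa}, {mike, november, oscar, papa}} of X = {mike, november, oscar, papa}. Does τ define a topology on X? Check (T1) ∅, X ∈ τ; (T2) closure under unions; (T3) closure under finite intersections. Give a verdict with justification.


τ IS a topology on X.

Axiom (T1): ∅ ∈ τ? Yes; X ∈ τ? Yes.
Axiom (T2/T3): check pairwise unions and intersections of members of τ.
All pairwise intersections and unions checked — each lies in τ. Therefore τ satisfies (T1), (T2), (T3): it IS a topology on X.


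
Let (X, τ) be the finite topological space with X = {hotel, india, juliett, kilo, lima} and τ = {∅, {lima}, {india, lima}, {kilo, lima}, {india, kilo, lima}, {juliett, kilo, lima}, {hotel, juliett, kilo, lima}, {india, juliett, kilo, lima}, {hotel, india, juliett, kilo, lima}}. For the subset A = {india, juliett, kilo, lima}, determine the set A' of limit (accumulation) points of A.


A' = {hotel, india, juliett, kilo}

For each x ∈ X, list the open sets U ∈ τ with x ∈ U, then check whether U ∩ (A ∖ {x}) ≠ ∅ for every such U.
  x = hotel: opens ∋ x are {hotel, juliett, kilo, lima}, {hotel, india, juliett, kilo, lima}; each meets A ∖ {hotel}, so x IS a limit point.
  x = india: opens ∋ x are {india, lima}, {india, kilo, lima}, {india, juliett, kilo, lima}, {hotel, india, juliett, kilo, lima}; each meets A ∖ {india}, so x IS a limit point.
  x = juliett: opens ∋ x are {juliett, kilo, lima}, {hotel, juliett, kilo, lima}, {india, juliett, kilo, lima}, {hotel, india, juliett, kilo, lima}; each meets A ∖ {juliett}, so x IS a limit point.
  x = kilo: opens ∋ x are {kilo, lima}, {india, kilo, lima}, {juliett, kilo, lima}, {hotel, juliett, kilo, lima}, {india, juliett, kilo, lima}, {hotel, india, juliett, kilo, lima}; each meets A ∖ {kilo}, so x IS a limit point.
  x = lima: open {lima} ∋ x has {lima} ∩ (A ∖ {lima}) = ∅, so x is NOT a limit point.
Collecting: A' = {hotel, india, juliett, kilo}.


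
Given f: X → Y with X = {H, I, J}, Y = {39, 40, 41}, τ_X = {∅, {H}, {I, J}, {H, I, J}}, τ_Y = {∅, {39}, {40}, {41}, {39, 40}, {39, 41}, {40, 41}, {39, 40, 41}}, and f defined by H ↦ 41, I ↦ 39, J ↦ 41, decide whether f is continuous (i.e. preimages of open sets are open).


f is NOT continuous.

Compute f^{-1}(U) for each U ∈ τ_Y:
  U = ∅: f^{-1}(U) = ∅ ∈ τ_X ✓.
  U = {39}: f^{-1}(U) = {I} ∉ τ_X ✗.
  U = {40}: f^{-1}(U) = ∅ ∈ τ_X ✓.
  U = {41}: f^{-1}(U) = {H, J} ∉ τ_X ✗.
  U = {39, 40}: f^{-1}(U) = {I} ∉ τ_X ✗.
  U = {39, 41}: f^{-1}(U) = {H, I, J} ∈ τ_X ✓.
  U = {40, 41}: f^{-1}(U) = {H, J} ∉ τ_X ✗.
  U = {39, 40, 41}: f^{-1}(U) = {H, I, J} ∈ τ_X ✓.
Found U = {39} with f^{-1}(U) = {I} not in τ_X. Therefore f is NOT continuous.


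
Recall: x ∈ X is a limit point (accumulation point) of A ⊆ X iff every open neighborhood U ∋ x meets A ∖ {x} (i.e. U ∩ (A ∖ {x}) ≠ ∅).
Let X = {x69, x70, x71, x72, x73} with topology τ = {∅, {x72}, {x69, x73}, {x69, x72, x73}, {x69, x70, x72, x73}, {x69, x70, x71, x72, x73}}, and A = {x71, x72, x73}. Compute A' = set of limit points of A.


A' = {x69, x70, x71}

For each x ∈ X, list the open sets U ∈ τ with x ∈ U, then check whether U ∩ (A ∖ {x}) ≠ ∅ for every such U.
  x = x69: opens ∋ x are {x69, x73}, {x69, x72, x73}, {x69, x70, x72, x73}, {x69, x70, x71, x72, x73}; each meets A ∖ {x69}, so x IS a limit point.
  x = x70: opens ∋ x are {x69, x70, x72, x73}, {x69, x70, x71, x72, x73}; each meets A ∖ {x70}, so x IS a limit point.
  x = x71: opens ∋ x are {x69, x70, x71, x72, x73}; each meets A ∖ {x71}, so x IS a limit point.
  x = x72: open {x72} ∋ x has {x72} ∩ (A ∖ {x72}) = ∅, so x is NOT a limit point.
  x = x73: open {x69, x73} ∋ x has {x69, x73} ∩ (A ∖ {x73}) = ∅, so x is NOT a limit point.
Collecting: A' = {x69, x70, x71}.


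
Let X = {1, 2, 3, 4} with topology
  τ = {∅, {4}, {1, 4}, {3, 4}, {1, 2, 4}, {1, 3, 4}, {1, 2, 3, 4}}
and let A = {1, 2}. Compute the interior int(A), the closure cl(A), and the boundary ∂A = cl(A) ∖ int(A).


int(A) = ∅, cl(A) = {1, 2}, ∂A = {1, 2}.

Closed sets in (X, τ) are complements of opens:
  closed(X, τ) = {∅, {2}, {3}, {1, 2}, {2, 3}, {1, 2, 3}, {1, 2, 3, 4}}.
int(A) = ⋃ {U ∈ τ : U ⊆ A}. Opens contained in A: ∅.
Taking the union of these: int(A) = ∅.
cl(A) = ⋂ {C closed : A ⊆ C}. Closed sets containing A: {1, 2}, {1, 2, 3}, {1, 2, 3, 4}.
Intersecting these: cl(A) = {1, 2}.
∂A = cl(A) ∖ int(A) = {1, 2} ∖ ∅ = {1, 2}.


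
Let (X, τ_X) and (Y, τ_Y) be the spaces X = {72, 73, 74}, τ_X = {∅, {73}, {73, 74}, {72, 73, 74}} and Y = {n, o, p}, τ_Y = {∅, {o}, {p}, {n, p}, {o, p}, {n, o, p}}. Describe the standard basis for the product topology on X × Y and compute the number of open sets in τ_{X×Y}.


Basis B = {∅ × ∅, {73} × {o}, {73} × {p}, {73} × {n, p}, {73} × {o, p}, {73, 74} × {o}, {73, 74} × {p}, {72, 73, 74} × {o}, {72, 73, 74} × {p}, {73} × {n, o, p}, {73, 74} × {n, p}, {73, 74} × {o, p}, {72, 73, 74} × {n, p}, {72, 73, 74} × {o, p}, {73, 74} × {n, o, p}, {72, 73, 74} × {n, o, p}}; |τ_{X×Y}| = 40.

Enumerate products U × V with U ∈ τ_X, V ∈ τ_Y (deduplicated):
  ∅ × ∅ = {} (∅)
  {73} × {o} = {(73,o)}
  {73} × {p} = {(73,p)}
  {73} × {n, p} = {(73,n), (73,p)}
  {73} × {o, p} = {(73,o), (73,p)}
  {73, 74} × {o} = {(73,o), (74,o)}
  {73, 74} × {p} = {(73,p), (74,p)}
  {72, 73, 74} × {o} = {(72,o), (73,o), (74,o)}
  {72, 73, 74} × {p} = {(72,p), (73,p), (74,p)}
  {73} × {n, o, p} = {(73,n), (73,o), (73,p)}
  {73, 74} × {n, p} = {(73,n), (73,p), (74,n), (74,p)}
  {73, 74} × {o, p} = {(73,o), (73,p), (74,o), (74,p)}
  {72, 73, 74} × {n, p} = {(72,n), (72,p), (73,n), (73,p), (74,n), (74,p)}
  {72, 73, 74} × {o, p} = {(72,o), (72,p), (73,o), (73,p), (74,o), (74,p)}
  {73, 74} × {n, o, p} = {(73,n), (73,o), (73,p), (74,n), (74,o), (74,p)}
  {72, 73, 74} × {n, o, p} = {(72,n), (72,o), (72,p), (73,n), (73,o), (73,p), (74,n), (74,o), (74,p)}
These 16 distinct sets form the basis B.
Close under arbitrary unions to get τ_{X×Y}; counting gives |τ_{X×Y}| = 40.


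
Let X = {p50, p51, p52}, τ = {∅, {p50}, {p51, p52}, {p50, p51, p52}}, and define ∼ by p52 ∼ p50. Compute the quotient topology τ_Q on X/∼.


X/∼ = {[p50=p52], [p51]}; |τ_Q| = 2.

Equivalence classes: [p50=p52], [p51].
Quotient map π: X → X/∼ sends p50 ↦ [p50=p52], p51 ↦ [p51], p52 ↦ [p50=p52].
For each subset V ⊆ X/∼, compute π^{-1}(V) ⊆ X and check whether π^{-1}(V) ∈ τ. V is open in τ_Q iff π^{-1}(V) ∈ τ.
  V = {}: π^{-1}(V) = ∅ ∈ τ ✓.
  V = {[p50=p52]}: π^{-1}(V) = {p50, p52} ∉ τ ✗.
  V = {[p51]}: π^{-1}(V) = {p51} ∉ τ ✗.
  V = {[p50=p52], [p51]}: π^{-1}(V) = {p50, p51, p52} ∈ τ ✓.
Open sets in the quotient: τ_Q = {{}, {[p50=p52], [p51]}} (2 elements).


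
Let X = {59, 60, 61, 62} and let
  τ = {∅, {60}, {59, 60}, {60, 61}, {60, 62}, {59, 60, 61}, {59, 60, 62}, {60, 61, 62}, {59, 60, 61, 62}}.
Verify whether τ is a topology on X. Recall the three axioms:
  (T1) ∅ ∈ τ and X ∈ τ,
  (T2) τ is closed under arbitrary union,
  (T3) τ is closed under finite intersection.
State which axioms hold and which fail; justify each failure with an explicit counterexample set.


τ IS a topology on X.

Axiom (T1): ∅ ∈ τ? Yes; X ∈ τ? Yes.
Axiom (T2/T3): check pairwise unions and intersections of members of τ.
All pairwise intersections and unions checked — each lies in τ. Therefore τ satisfies (T1), (T2), (T3): it IS a topology on X.


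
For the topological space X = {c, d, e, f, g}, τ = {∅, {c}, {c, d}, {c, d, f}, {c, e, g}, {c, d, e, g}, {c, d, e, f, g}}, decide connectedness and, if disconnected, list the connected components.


(X, τ) is connected.

Find clopen sets (U ∈ τ with X ∖ U ∈ τ):
  U = ∅, X ∖ U = {c, d, e, f, g} — both open, so U is clopen.
  U = {c, d, e, f, g}, X ∖ U = ∅ — both open, so U is clopen.
Only trivial clopens (∅ and X) exist, so (X, τ) is connected.
Compute connected components by grouping points that agree on all clopens:
  component: {c, d, e, f, g}


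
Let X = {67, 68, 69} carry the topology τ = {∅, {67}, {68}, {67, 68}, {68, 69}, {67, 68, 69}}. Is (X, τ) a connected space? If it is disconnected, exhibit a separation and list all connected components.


(X, τ) is disconnected; components = [{67}, {68, 69}].

Find clopen sets (U ∈ τ with X ∖ U ∈ τ):
  U = ∅, X ∖ U = {67, 68, 69} — both open, so U is clopen.
  U = {67}, X ∖ U = {68, 69} — both open, so U is clopen.
  U = {68, 69}, X ∖ U = {67} — both open, so U is clopen.
  U = {67, 68, 69}, X ∖ U = ∅ — both open, so U is clopen.
Nontrivial clopen(s) exist: e.g. {67}. So (X, τ) is disconnected.
Compute connected components by grouping points that agree on all clopens:
  component: {67}
  component: {68, 69}


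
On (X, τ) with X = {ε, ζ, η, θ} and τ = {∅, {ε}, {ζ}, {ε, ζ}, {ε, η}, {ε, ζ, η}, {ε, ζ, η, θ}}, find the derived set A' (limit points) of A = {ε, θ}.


A' = {η, θ}

For each x ∈ X, list the open sets U ∈ τ with x ∈ U, then check whether U ∩ (A ∖ {x}) ≠ ∅ for every such U.
  x = ε: open {ε} ∋ x has {ε} ∩ (A ∖ {ε}) = ∅, so x is NOT a limit point.
  x = ζ: open {ζ} ∋ x has {ζ} ∩ (A ∖ {ζ}) = ∅, so x is NOT a limit point.
  x = η: opens ∋ x are {ε, η}, {ε, ζ, η}, {ε, ζ, η, θ}; each meets A ∖ {η}, so x IS a limit point.
  x = θ: opens ∋ x are {ε, ζ, η, θ}; each meets A ∖ {θ}, so x IS a limit point.
Collecting: A' = {η, θ}.


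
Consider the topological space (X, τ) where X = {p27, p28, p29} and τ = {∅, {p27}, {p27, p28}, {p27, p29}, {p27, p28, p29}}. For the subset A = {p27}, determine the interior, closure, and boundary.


int(A) = {p27}, cl(A) = {p27, p28, p29}, ∂A = {p28, p29}.

Closed sets in (X, τ) are complements of opens:
  closed(X, τ) = {∅, {p28}, {p29}, {p28, p29}, {p27, p28, p29}}.
int(A) = ⋃ {U ∈ τ : U ⊆ A}. Opens contained in A: ∅, {p27}.
Taking the union of these: int(A) = {p27}.
cl(A) = ⋂ {C closed : A ⊆ C}. Closed sets containing A: {p27, p28, p29}.
Intersecting these: cl(A) = {p27, p28, p29}.
∂A = cl(A) ∖ int(A) = {p27, p28, p29} ∖ {p27} = {p28, p29}.


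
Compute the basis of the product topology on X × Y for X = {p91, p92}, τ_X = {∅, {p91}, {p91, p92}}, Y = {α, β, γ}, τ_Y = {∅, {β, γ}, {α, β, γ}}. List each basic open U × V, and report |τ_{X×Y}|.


Basis B = {∅ × ∅, {p91} × {β, γ}, {p91} × {α, β, γ}, {p91, p92} × {β, γ}, {p91, p92} × {α, β, γ}}; |τ_{X×Y}| = 6.

Enumerate products U × V with U ∈ τ_X, V ∈ τ_Y (deduplicated):
  ∅ × ∅ = {} (∅)
  {p91} × {β, γ} = {(p91,β), (p91,γ)}
  {p91} × {α, β, γ} = {(p91,α), (p91,β), (p91,γ)}
  {p91, p92} × {β, γ} = {(p91,β), (p91,γ), (p92,β), (p92,γ)}
  {p91, p92} × {α, β, γ} = {(p91,α), (p91,β), (p91,γ), (p92,α), (p92,β), (p92,γ)}
These 5 distinct sets form the basis B.
Close under arbitrary unions to get τ_{X×Y}; counting gives |τ_{X×Y}| = 6.
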